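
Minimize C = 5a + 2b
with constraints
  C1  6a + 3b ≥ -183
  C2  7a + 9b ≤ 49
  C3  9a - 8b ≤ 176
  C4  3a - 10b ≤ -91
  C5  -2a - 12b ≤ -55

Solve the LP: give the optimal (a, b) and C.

The binding constraints are 6a + 3b = -183 and 7a + 9b = 49.
Solving simultaneously gives a = -598/11, b = 525/11.

a = -598/11, b = 525/11, minimum C = -1940/11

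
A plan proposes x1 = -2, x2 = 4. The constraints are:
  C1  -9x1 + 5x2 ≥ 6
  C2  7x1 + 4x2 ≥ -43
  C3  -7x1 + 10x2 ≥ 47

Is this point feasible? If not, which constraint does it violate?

feasible

C1: 38 ≥ 6 ✓
C2: 2 ≥ -43 ✓
C3: 54 ≥ 47 ✓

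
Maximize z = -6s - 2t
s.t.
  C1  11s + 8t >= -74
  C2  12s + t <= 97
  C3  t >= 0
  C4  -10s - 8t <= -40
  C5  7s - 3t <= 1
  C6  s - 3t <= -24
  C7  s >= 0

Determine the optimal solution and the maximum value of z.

s = 0, t = 8, maximum z = -16

Extreme points and z = -6s - 2t:
  (292/43, 667/43) → z = -3086/43
  (0, 97) → z = -194
  (25/6, 169/18) → z = -394/9
  (0, 8) → z = -16

The binding constraints are s - 3t = -24 and s = 0.
Solving simultaneously gives s = 0, t = 8.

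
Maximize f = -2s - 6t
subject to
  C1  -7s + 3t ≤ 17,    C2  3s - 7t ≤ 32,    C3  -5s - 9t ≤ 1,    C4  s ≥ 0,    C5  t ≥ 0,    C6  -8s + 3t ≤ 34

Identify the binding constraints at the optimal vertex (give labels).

Extreme points and f = -2s - 6t:
  (0, 17/3) → f = -34
  (32/3, 0) → f = -64/3
  (0, 0) → f = 0
The feasible region is unbounded (it extends along (3, 7), (7, 3)), but f strictly decreases along every unbounded feasible direction, so there is no improving ray and the maximum is attained at a vertex.

The maximum is at (0, 0). Substituting into each constraint, equality holds for C4 and C5; the remaining constraints have slack.

C4 and C5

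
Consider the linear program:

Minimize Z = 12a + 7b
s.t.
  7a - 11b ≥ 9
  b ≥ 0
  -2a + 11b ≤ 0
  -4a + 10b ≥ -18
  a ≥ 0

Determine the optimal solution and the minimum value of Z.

Extreme points and Z = 12a + 7b:
  (9/7, 0) → Z = 108/7
  (9/5, 18/55) → Z = 1314/55
  (9/2, 0) → Z = 54
  (33/4, 3/2) → Z = 219/2

At the optimal vertex, 7a - 11b = 9 and b = 0.
Solving simultaneously gives a = 9/7, b = 0.

a = 9/7, b = 0, minimum Z = 108/7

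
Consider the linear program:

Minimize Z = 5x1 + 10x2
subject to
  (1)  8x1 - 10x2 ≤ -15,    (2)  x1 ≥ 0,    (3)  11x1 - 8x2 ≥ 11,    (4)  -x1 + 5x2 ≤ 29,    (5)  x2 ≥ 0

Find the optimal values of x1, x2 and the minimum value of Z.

Vertices and Z = 5x1 + 10x2:
  (5, 11/2) → Z = 80
  (43/6, 217/30) → Z = 649/6
  (287/47, 330/47) → Z = 4735/47

x1 = 5, x2 = 11/2, minimum Z = 80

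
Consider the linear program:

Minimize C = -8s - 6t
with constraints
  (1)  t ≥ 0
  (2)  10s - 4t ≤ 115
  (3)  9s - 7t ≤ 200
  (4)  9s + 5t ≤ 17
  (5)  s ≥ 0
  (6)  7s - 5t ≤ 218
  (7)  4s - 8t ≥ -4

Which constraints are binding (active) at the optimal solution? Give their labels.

(4) and (7)

Feasible corners and C = -8s - 6t:
  (17/9, 0) → C = -136/9
  (0, 0) → C = 0
  (29/23, 26/23) → C = -388/23
  (0, 1/2) → C = -3

The minimum is at (29/23, 26/23). Substituting into each constraint, equality holds for (4) and (7); the remaining constraints have slack.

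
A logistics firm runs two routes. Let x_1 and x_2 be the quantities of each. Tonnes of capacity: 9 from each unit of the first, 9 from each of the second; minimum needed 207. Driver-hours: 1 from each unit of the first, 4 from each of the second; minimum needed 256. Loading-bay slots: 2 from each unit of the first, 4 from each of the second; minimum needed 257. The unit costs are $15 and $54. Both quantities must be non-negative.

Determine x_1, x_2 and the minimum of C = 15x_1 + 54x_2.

The feasible region is unbounded (it extends along (0, 1), (1, 0)), but C strictly increases along every unbounded feasible direction, so there is no improving ray and the minimum is attained at a vertex.

x_1 = 1, x_2 = 255/4, minimum C = 6915/2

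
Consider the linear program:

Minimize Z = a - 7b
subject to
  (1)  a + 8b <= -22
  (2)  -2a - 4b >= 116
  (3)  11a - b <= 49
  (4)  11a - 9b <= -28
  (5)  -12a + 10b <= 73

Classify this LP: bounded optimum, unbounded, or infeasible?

bounded optimum

Vertices and Z = a - 7b:
  (-578/31, -610/31) → Z = 3692/31
  (-363/17, -623/34) → Z = 3635/34
The feasible region has finitely many vertices and no improving ray; the minimum is 3635/34 at (-363/17, -623/34).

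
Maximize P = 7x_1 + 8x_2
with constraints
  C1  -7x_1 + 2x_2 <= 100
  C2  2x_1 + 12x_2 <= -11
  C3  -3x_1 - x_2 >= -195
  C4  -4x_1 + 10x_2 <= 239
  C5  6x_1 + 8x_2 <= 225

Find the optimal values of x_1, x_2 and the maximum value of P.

Feasible corners and P = 7x_1 + 8x_2:
  (-611/44, 123/88) → P = -3785/44
  (697/14, -129/14) → P = 3847/14
  (445/6, -55/2) → P = 1795/6
The feasible region is unbounded (it extends along (1, -3), (-2, -7)), but P strictly decreases along every unbounded feasible direction, so there is no improving ray and the maximum is attained at a vertex.

At the optimal vertex, -3x_1 - x_2 = -195 and 6x_1 + 8x_2 = 225.
Solving simultaneously gives x_1 = 445/6, x_2 = -55/2.

x_1 = 445/6, x_2 = -55/2, maximum P = 1795/6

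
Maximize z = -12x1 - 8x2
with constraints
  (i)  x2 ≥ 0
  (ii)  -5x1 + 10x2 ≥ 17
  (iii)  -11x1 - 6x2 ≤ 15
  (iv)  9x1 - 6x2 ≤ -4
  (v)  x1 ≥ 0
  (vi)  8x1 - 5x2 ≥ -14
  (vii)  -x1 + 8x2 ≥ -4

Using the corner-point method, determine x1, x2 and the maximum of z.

Feasible corners and z = -12x1 - 8x2:
  (31/30, 133/60) → z = -452/15
  (0, 17/10) → z = -68/5
  (0, 14/5) → z = -112/5
The feasible region is unbounded (it extends along (5, 8), (2, 3)), but z strictly decreases along every unbounded feasible direction, so there is no improving ray and the maximum is attained at a vertex.

The optimum lies where -5x1 + 10x2 = 17 and x1 = 0.
Solving simultaneously gives x1 = 0, x2 = 17/10.

x1 = 0, x2 = 17/10, maximum z = -68/5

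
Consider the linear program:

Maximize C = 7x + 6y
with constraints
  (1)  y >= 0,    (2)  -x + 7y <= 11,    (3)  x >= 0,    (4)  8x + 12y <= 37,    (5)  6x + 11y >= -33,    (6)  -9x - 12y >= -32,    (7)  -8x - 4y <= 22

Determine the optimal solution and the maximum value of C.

x = 32/9, y = 0, maximum C = 224/9

Extreme points and C = 7x + 6y:
  (0, 0) → C = 0
  (32/9, 0) → C = 224/9
  (0, 11/7) → C = 66/7
  (92/75, 131/75) → C = 286/15

The optimum lies where y = 0 and -9x - 12y = -32.
Solving simultaneously gives x = 32/9, y = 0.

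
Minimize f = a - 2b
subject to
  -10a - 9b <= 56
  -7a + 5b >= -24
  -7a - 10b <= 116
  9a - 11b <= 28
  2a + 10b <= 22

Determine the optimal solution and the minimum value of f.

a = -379/41, b = 166/41, minimum f = -711/41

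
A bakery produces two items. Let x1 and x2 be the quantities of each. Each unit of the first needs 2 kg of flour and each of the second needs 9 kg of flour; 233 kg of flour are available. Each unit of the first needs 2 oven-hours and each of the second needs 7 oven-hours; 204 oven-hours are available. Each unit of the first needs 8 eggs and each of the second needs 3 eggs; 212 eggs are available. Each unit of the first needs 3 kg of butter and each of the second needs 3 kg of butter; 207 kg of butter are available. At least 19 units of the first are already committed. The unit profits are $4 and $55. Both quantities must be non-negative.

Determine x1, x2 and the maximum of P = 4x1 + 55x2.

x1 = 19, x2 = 20, maximum P = 1176

Extreme points and P = 4x1 + 55x2:
  (53/2, 0) → P = 106
  (19, 0) → P = 76
  (19, 20) → P = 1176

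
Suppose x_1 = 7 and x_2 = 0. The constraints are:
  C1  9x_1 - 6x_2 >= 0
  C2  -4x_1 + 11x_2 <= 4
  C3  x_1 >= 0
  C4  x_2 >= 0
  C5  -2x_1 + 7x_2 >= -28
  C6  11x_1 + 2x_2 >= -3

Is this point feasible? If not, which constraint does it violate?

feasible

C1: 63 ≥ 0 ✓
C2: -28 ≤ 4 ✓
C3: 7 ≥ 0 ✓
C4: 0 ≥ 0 ✓
C5: -14 ≥ -28 ✓
C6: 77 ≥ -3 ✓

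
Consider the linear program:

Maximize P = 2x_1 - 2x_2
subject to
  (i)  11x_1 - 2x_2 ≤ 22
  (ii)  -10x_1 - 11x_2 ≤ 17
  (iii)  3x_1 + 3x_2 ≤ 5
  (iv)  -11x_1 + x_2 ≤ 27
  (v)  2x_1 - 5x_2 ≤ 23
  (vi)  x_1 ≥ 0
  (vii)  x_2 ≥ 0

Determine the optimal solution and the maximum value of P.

x_1 = 5/3, x_2 = 0, maximum P = 10/3

Corner points and P = 2x_1 - 2x_2:
  (0, 5/3) → P = -10/3
  (5/3, 0) → P = 10/3
  (0, 0) → P = 0

At the optimal vertex, 3x_1 + 3x_2 = 5 and x_2 = 0.
Solving simultaneously gives x_1 = 5/3, x_2 = 0.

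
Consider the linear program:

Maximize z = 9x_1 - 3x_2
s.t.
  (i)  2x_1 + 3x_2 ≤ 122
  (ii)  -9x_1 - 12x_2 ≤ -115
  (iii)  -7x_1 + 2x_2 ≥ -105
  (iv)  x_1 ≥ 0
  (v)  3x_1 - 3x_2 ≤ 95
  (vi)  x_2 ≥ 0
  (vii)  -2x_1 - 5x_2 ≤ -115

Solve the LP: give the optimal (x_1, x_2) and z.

x_1 = 755/39, x_2 = 595/39, maximum z = 1670/13

Corner points and z = 9x_1 - 3x_2:
  (559/25, 644/25) → z = 3099/25
  (0, 122/3) → z = -122
  (755/39, 595/39) → z = 1670/13
  (0, 23) → z = -69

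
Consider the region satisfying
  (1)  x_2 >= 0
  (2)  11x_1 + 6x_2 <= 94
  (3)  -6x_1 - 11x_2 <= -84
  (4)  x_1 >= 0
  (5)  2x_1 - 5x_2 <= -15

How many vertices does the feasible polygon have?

The feasible vertices (each the meet of two boundaries and inside every other half-plane) are:
  (0, 47/3)
  (380/67, 353/67)
  (0, 84/11)
  (255/52, 129/26)

4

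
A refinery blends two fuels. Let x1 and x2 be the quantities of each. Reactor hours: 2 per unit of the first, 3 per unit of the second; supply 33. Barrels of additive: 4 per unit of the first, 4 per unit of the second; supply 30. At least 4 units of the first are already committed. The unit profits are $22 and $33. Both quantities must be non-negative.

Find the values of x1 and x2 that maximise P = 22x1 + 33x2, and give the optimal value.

x1 = 4, x2 = 7/2, maximum P = 407/2

Corner points and P = 22x1 + 33x2:
  (15/2, 0) → P = 165
  (4, 0) → P = 88
  (4, 7/2) → P = 407/2

The optimum lies where 4x1 + 4x2 = 30 and x1 = 4.
Solving simultaneously gives x1 = 4, x2 = 7/2.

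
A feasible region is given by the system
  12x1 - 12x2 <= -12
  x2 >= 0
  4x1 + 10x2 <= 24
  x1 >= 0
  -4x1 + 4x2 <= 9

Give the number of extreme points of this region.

The feasible vertices (each the meet of two boundaries and inside every other half-plane) are:
  (1, 2)
  (0, 1)
  (3/28, 33/14)
  (0, 9/4)

4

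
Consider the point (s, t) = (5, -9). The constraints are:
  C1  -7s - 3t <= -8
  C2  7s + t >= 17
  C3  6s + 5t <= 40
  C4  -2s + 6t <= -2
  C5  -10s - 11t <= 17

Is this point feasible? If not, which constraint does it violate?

Constraint C5: -10s - 11t = 49, which is not ≤ 17. All other constraints are satisfied.

not feasible — violates C5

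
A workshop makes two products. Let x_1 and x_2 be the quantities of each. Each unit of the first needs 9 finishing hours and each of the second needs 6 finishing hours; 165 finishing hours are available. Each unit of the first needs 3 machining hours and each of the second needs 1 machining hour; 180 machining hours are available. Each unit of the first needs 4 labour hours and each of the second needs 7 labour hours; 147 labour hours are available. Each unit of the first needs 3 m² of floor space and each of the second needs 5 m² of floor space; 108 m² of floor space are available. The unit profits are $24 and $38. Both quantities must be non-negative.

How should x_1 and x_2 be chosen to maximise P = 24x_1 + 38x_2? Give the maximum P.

At the optimal vertex, 9x_1 + 6x_2 = 165 and 4x_1 + 7x_2 = 147.
Solving simultaneously gives x_1 = 7, x_2 = 17.

x_1 = 7, x_2 = 17, maximum P = 814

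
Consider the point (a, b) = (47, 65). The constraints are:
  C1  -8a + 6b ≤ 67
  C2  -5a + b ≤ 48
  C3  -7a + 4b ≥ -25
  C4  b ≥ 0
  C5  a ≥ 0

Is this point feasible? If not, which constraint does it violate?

not feasible — violates C3

Constraint C3: -7a + 4b = -69, which is not ≥ -25. All other constraints are satisfied.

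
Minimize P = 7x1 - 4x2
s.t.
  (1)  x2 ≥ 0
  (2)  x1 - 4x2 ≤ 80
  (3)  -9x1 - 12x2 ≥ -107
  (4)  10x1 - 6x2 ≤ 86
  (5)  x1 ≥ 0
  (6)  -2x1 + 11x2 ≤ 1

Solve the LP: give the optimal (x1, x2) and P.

x1 = 0, x2 = 1/11, minimum P = -4/11

Corner points and P = 7x1 - 4x2:
  (43/5, 0) → P = 301/5
  (0, 0) → P = 0
  (279/29, 148/87) → P = 5267/87
  (1165/123, 223/123) → P = 2421/41
  (0, 1/11) → P = -4/11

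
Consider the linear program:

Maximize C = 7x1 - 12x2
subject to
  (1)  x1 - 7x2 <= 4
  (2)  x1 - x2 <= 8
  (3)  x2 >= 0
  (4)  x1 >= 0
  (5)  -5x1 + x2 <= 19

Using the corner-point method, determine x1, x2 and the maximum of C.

The feasible region is unbounded (it extends along (1, 5), (1, 1)), but C strictly decreases along every unbounded feasible direction, so there is no improving ray and the maximum is attained at a vertex.

x1 = 26/3, x2 = 2/3, maximum C = 158/3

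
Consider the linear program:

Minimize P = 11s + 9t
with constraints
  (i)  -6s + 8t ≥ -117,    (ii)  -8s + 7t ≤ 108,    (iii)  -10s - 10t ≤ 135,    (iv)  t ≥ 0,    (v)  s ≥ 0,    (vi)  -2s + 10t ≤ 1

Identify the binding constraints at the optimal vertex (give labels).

(iv) and (v)

Vertices and P = 11s + 9t:
  (39/2, 0) → P = 429/2
  (589/22, 60/11) → P = 7559/22
  (0, 0) → P = 0
  (0, 1/10) → P = 9/10

The minimum is at (0, 0). Substituting into each constraint, equality holds for (iv) and (v); the remaining constraints have slack.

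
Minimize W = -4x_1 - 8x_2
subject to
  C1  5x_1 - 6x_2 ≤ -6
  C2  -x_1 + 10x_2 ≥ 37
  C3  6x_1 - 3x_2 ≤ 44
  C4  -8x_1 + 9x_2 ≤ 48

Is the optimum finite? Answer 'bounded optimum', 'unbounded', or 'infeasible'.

bounded optimum

Vertices and W = -4x_1 - 8x_2:
  (81/22, 179/44) → W = -520/11
  (94/7, 256/21) → W = -3176/21
  (-147/71, 248/71) → W = -1396/71
  (18, 64/3) → W = -728/3
The feasible region has finitely many vertices and no improving ray; the minimum is -728/3 at (18, 64/3).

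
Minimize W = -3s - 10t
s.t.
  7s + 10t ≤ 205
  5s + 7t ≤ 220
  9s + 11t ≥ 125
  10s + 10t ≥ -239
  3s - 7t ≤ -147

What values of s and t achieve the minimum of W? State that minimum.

Extreme points and W = -3s - 10t:
  (-1005/13, 970/13) → W = -6685/13
  (-35/79, 1644/79) → W = -16335/79
  (-371/48, 283/16) → W = -2459/16

At the optimal vertex, 7s + 10t = 205 and 9s + 11t = 125.
Solving simultaneously gives s = -1005/13, t = 970/13.

s = -1005/13, t = 970/13, minimum W = -6685/13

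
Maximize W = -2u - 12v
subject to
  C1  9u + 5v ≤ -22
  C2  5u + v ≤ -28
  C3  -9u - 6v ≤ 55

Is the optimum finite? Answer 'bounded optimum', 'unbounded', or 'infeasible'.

bounded optimum

Vertices and W = -2u - 12v:
  (-59/8, 71/8) → W = -367/4
  (-113/21, -23/21) → W = 502/21
The feasible region has finitely many vertices and no improving ray; the maximum is 502/21 at (-113/21, -23/21).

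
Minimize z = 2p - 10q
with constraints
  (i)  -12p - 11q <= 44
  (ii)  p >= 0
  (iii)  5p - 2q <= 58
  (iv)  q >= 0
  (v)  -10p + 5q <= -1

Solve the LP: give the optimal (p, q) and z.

At the optimal vertex, 5p - 2q = 58 and -10p + 5q = -1.
Solving simultaneously gives p = 288/5, q = 115.

p = 288/5, q = 115, minimum z = -5174/5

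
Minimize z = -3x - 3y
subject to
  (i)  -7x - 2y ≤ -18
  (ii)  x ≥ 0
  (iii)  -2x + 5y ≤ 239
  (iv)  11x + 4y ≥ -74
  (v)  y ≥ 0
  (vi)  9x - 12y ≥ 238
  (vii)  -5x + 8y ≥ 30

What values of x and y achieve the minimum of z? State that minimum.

x = 1762/9, y = 1135/9, minimum z = -2897/3

The optimum lies where -2x + 5y = 239 and -5x + 8y = 30.
Solving simultaneously gives x = 1762/9, y = 1135/9.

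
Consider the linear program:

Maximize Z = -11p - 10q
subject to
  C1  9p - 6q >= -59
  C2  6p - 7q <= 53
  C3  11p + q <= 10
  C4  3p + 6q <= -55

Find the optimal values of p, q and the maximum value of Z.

Extreme points and Z = -11p - 10q:
  (-731/27, -277/9) → Z = 16351/27
  (-19/2, -53/12) → Z = 446/3
  (-67/57, -163/19) → Z = 5627/57

At the optimal vertex, 9p - 6q = -59 and 6p - 7q = 53.
Solving simultaneously gives p = -731/27, q = -277/9.

p = -731/27, q = -277/9, maximum Z = 16351/27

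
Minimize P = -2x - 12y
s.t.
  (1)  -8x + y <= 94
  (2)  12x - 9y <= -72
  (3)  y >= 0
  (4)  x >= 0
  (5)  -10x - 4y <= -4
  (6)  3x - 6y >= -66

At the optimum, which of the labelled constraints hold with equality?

Corner points and P = -2x - 12y:
  (0, 8) → P = -96
  (18/5, 64/5) → P = -804/5
  (0, 11) → P = -132

The minimum is at (18/5, 64/5). Substituting into each constraint, equality holds for (2) and (6); the remaining constraints have slack.

(2) and (6)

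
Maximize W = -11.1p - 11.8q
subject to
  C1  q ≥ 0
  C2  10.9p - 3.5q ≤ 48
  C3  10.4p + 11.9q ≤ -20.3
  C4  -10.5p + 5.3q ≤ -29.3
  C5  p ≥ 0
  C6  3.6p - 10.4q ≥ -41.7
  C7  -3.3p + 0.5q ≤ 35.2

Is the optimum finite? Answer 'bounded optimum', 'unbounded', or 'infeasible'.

The boundaries q = 0 and 10.9p - 3.5q = 48 meet at (480/109, 0), but that point violates 10.4p + 11.9q ≤ -20.3. Every candidate vertex is excluded by some other constraint, so the feasible region is empty.

infeasible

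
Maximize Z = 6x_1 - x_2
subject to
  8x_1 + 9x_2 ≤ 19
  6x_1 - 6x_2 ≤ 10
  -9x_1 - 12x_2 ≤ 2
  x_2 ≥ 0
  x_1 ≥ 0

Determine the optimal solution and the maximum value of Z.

x_1 = 2, x_2 = 1/3, maximum Z = 35/3

Corner points and Z = 6x_1 - x_2:
  (2, 1/3) → Z = 35/3
  (0, 19/9) → Z = -19/9
  (5/3, 0) → Z = 10
  (0, 0) → Z = 0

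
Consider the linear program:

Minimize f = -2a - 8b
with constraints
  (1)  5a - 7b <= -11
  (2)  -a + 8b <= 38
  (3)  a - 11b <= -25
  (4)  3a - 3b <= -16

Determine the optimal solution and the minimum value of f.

a = -2/3, b = 14/3, minimum f = -36

Corner points and f = -2a - 8b:
  (-218/3, -13/3) → f = 180
  (-2/3, 14/3) → f = -36
  (-101/30, 59/30) → f = -9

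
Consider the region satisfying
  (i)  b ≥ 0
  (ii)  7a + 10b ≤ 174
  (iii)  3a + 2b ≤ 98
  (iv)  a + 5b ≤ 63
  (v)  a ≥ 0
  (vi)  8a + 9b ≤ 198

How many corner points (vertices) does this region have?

5

The feasible vertices (each the meet of two boundaries and inside every other half-plane) are:
  (0, 0)
  (99/4, 0)
  (48/5, 267/25)
  (414/17, 6/17)
  (0, 63/5)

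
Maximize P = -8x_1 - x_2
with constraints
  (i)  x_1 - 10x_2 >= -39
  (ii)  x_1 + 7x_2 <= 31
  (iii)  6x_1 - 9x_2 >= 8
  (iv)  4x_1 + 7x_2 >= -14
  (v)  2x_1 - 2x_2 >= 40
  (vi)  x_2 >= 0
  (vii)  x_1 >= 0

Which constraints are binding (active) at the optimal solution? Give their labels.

Corner points and P = -8x_1 - x_2:
  (171/8, 11/8) → P = -1379/8
  (31, 0) → P = -248
  (20, 0) → P = -160

The maximum is at (20, 0). Substituting into each constraint, equality holds for (v) and (vi); the remaining constraints have slack.

(v) and (vi)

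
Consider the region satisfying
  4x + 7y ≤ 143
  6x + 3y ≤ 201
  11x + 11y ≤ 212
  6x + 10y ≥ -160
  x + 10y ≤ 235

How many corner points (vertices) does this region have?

5

The feasible vertices (each the meet of two boundaries and inside every other half-plane) are:
  (-89/33, 725/33)
  (-215/33, 797/33)
  (525/11, -313/11)
  (415/7, -361/7)
  (-79, 157/5)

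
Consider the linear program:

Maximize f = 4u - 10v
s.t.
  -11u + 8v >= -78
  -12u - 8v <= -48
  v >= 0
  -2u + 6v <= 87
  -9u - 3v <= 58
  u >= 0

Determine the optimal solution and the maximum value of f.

The optimum lies where -11u + 8v = -78 and v = 0.
Solving simultaneously gives u = 78/11, v = 0.

u = 78/11, v = 0, maximum f = 312/11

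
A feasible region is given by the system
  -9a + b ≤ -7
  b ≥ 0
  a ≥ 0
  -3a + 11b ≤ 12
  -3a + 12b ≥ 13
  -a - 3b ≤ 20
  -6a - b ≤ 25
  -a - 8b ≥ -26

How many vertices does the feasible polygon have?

4

Pairwise boundary intersections that survive every other constraint:
  (89/96, 43/32)
  (97/105, 46/35)
  (38/7, 18/7)
  (52/9, 91/36)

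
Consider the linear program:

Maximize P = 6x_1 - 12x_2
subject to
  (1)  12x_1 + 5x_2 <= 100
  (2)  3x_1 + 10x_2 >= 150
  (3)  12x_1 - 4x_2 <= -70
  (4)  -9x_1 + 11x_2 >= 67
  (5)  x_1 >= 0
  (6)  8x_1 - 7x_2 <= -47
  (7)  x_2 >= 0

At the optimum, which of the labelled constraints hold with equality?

(3) and (5)

Vertices and P = 6x_1 - 12x_2:
  (25/54, 170/9) → P = -2015/9
  (0, 20) → P = -240
  (0, 35/2) → P = -210

The maximum is at (0, 35/2). Substituting into each constraint, equality holds for (3) and (5); the remaining constraints have slack.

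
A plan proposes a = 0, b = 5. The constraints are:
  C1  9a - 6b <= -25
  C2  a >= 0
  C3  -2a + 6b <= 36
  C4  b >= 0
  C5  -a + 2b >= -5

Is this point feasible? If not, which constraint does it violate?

C1: -30 ≤ -25 ✓
C2: 0 ≥ 0 ✓
C3: 30 ≤ 36 ✓
C4: 5 ≥ 0 ✓
C5: 10 ≥ -5 ✓

feasible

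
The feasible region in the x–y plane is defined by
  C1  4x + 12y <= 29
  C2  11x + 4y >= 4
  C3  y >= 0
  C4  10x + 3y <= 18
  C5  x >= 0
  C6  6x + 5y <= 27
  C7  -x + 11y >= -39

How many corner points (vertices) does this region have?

5

Of the 21 pairwise boundary intersections, those satisfying every inequality are:
  (43/36, 109/54)
  (0, 29/12)
  (4/11, 0)
  (0, 1)
  (9/5, 0)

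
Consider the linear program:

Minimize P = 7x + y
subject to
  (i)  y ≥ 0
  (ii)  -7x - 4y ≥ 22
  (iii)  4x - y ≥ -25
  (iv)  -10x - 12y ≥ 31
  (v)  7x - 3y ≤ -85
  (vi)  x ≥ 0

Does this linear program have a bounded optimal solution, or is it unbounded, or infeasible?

infeasible

The boundaries 7x - 3y = -85 and x = 0 meet at (0, 85/3), but that point violates -7x - 4y ≥ 22. Every candidate vertex is excluded by some other constraint, so the feasible region is empty.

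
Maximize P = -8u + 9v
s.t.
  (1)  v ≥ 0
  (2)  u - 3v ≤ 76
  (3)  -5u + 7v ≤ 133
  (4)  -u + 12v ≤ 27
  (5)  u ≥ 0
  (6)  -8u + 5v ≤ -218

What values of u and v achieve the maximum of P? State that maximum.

Corner points and P = -8u + 9v:
  (76, 0) → P = -608
  (109/4, 0) → P = -218
  (331/3, 103/9) → P = -2339/3
  (393/13, 62/13) → P = -2586/13

The binding constraints are -u + 12v = 27 and -8u + 5v = -218.
Solving simultaneously gives u = 393/13, v = 62/13.

u = 393/13, v = 62/13, maximum P = -2586/13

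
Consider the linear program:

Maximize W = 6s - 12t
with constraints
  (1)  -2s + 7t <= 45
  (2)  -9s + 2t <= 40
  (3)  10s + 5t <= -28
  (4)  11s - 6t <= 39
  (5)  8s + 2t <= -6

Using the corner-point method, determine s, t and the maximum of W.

s = -159/16, t = -791/32, maximum W = 237

Vertices and W = 6s - 12t:
  (-256/65, 148/65) → W = -3312/65
  (-159/16, -791/32) → W = 237
  (27/115, -698/115) → W = 8538/115

The optimum lies where -9s + 2t = 40 and 11s - 6t = 39.
Solving simultaneously gives s = -159/16, t = -791/32.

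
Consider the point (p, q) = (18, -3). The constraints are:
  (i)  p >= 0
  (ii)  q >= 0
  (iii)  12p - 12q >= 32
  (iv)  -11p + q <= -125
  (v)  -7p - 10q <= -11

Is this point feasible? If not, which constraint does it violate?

not feasible — violates (ii)

Constraint (ii): q = -3, which is not ≥ 0. All other constraints are satisfied.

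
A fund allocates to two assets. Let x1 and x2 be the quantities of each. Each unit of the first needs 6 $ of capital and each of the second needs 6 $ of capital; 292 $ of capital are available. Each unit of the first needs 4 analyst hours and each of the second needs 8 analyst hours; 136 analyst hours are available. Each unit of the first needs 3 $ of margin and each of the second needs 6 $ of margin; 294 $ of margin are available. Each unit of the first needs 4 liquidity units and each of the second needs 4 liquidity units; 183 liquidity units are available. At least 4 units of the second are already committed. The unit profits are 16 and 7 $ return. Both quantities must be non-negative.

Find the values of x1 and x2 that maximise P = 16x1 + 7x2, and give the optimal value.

Extreme points and P = 16x1 + 7x2:
  (0, 17) → P = 119
  (0, 4) → P = 28
  (26, 4) → P = 444

At the optimal vertex, 4x1 + 8x2 = 136 and x2 = 4.
Solving simultaneously gives x1 = 26, x2 = 4.

x1 = 26, x2 = 4, maximum P = 444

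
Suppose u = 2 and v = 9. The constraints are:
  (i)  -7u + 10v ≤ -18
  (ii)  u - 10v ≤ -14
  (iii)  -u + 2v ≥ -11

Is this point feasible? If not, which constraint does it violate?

Constraint (i): -7u + 10v = 76, which is not ≤ -18. All other constraints are satisfied.

not feasible — violates (i)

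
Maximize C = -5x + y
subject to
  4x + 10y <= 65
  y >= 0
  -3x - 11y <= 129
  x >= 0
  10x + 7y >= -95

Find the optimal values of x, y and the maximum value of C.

x = 0, y = 13/2, maximum C = 13/2

Corner points and C = -5x + y:
  (65/4, 0) → C = -325/4
  (0, 13/2) → C = 13/2
  (0, 0) → C = 0

At the optimal vertex, 4x + 10y = 65 and x = 0.
Solving simultaneously gives x = 0, y = 13/2.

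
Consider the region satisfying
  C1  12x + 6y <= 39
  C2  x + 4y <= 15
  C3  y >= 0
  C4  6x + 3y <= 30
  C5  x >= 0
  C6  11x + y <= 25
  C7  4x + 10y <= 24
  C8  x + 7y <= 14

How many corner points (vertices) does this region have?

5

Pairwise boundary intersections that survive every other constraint:
  (0, 0)
  (25/11, 0)
  (0, 2)
  (113/53, 82/53)
  (14/9, 16/9)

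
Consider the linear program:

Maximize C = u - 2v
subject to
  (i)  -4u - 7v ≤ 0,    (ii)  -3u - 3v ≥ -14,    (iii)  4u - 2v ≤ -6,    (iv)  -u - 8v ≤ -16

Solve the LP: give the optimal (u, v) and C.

u = -8/17, v = 35/17, maximum C = -78/17

Extreme points and C = u - 2v:
  (-112/25, 64/25) → C = -48/5
  (5/9, 37/9) → C = -23/3
  (-8/17, 35/17) → C = -78/17
The feasible region is unbounded (it extends along (-7, 4), (-1, 1)), but C strictly decreases along every unbounded feasible direction, so there is no improving ray and the maximum is attained at a vertex.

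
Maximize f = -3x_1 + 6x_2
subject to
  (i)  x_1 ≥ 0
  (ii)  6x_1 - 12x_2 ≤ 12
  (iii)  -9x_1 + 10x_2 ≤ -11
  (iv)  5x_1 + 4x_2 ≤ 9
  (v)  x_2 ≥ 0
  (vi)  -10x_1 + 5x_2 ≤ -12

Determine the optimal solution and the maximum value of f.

x_1 = 67/43, x_2 = 13/43, maximum f = -123/43

At the optimal vertex, -9x_1 + 10x_2 = -11 and 5x_1 + 4x_2 = 9.
Solving simultaneously gives x_1 = 67/43, x_2 = 13/43.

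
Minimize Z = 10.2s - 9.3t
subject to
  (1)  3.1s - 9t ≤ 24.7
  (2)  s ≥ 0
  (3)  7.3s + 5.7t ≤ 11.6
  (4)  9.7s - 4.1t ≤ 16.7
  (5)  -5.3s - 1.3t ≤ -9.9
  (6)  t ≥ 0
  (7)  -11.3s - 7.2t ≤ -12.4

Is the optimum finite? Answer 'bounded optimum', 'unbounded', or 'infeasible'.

The boundaries s = 0 and 7.3s + 5.7t = 11.6 meet at (0, 116/57), but that point violates -5.3s - 1.3t ≤ -9.9. Every candidate vertex is excluded by some other constraint, so the feasible region is empty.

infeasible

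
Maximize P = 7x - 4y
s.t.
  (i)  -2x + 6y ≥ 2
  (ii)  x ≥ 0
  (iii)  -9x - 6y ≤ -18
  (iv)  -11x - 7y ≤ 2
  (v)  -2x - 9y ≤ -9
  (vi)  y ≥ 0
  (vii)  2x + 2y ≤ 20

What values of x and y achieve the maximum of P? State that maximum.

Corner points and P = 7x - 4y:
  (16/11, 9/11) → P = 76/11
  (29/4, 11/4) → P = 159/4
  (0, 3) → P = -12
  (0, 10) → P = -40

At the optimal vertex, -2x + 6y = 2 and 2x + 2y = 20.
Solving simultaneously gives x = 29/4, y = 11/4.

x = 29/4, y = 11/4, maximum P = 159/4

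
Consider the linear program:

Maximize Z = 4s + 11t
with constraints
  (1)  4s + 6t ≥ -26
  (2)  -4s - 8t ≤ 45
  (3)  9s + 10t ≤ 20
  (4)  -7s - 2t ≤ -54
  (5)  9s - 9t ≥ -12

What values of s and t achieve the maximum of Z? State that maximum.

s = 125/13, t = -173/26, maximum Z = -903/26

Extreme points and Z = 4s + 11t:
  (305/16, -485/32) → Z = -2895/32
  (87/8, -177/16) → Z = -1251/16
  (125/13, -173/26) → Z = -903/26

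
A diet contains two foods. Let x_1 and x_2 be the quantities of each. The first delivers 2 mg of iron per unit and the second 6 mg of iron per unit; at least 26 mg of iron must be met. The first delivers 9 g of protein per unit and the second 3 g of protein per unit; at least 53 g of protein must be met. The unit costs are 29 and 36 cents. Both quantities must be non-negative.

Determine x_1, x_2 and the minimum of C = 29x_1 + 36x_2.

x_1 = 5, x_2 = 8/3, minimum C = 241

Corner points and C = 29x_1 + 36x_2:
  (0, 53/3) → C = 636
  (13, 0) → C = 377
  (5, 8/3) → C = 241
The feasible region is unbounded (it extends along (0, 1), (1, 0)), but C strictly increases along every unbounded feasible direction, so there is no improving ray and the minimum is attained at a vertex.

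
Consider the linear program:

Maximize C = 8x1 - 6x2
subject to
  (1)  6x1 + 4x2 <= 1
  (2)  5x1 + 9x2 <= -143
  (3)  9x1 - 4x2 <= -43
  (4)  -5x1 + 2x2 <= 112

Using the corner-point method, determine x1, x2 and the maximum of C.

Feasible corners and C = 8x1 - 6x2:
  (-959/101, -1072/101) → C = -1240/101
  (-1294/55, -31/11) → C = -9422/55
  (-181, -793/2) → C = 931

The binding constraints are 9x1 - 4x2 = -43 and -5x1 + 2x2 = 112.
Solving simultaneously gives x1 = -181, x2 = -793/2.

x1 = -181, x2 = -793/2, maximum C = 931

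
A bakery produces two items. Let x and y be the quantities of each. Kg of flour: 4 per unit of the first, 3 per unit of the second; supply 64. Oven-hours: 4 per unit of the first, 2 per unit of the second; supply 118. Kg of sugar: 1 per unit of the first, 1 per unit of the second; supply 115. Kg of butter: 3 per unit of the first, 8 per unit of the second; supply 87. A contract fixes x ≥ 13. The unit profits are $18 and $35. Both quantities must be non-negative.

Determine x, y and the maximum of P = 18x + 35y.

x = 13, y = 4, maximum P = 374

Feasible corners and P = 18x + 35y:
  (16, 0) → P = 288
  (13, 0) → P = 234
  (13, 4) → P = 374

The optimum lies where 4x + 3y = 64 and x = 13.
Solving simultaneously gives x = 13, y = 4.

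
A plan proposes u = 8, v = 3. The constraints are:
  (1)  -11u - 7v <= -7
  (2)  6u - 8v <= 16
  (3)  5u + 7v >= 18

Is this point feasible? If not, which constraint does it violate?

not feasible — violates (2)

Constraint (2): 6u - 8v = 24, which is not ≤ 16. All other constraints are satisfied.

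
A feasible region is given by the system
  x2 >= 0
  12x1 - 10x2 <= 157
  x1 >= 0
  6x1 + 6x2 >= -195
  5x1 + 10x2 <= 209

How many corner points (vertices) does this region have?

Pairwise boundary intersections that survive every other constraint:
  (157/12, 0)
  (0, 0)
  (366/17, 1723/170)
  (0, 209/10)

4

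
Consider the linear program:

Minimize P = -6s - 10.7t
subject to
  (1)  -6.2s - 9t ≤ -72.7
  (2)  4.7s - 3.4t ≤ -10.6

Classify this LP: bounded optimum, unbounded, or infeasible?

From the feasible point (7589/3169, 40741/6338), moving in the direction (3.4, 4.7) keeps every constraint satisfied while P decreases without bound.

unbounded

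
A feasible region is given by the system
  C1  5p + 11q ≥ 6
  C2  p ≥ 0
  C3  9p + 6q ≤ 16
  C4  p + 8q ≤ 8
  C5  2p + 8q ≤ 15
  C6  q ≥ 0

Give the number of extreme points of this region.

5

Of the 15 pairwise boundary intersections, those satisfying every inequality are:
  (0, 6/11)
  (6/5, 0)
  (0, 1)
  (40/33, 28/33)
  (16/9, 0)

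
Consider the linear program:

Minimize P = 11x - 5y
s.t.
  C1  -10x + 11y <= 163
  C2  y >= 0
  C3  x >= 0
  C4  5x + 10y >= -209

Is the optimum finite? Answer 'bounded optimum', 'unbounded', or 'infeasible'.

Corner points and P = 11x - 5y:
  (0, 163/11) → P = -815/11
  (0, 0) → P = 0
The feasible region has finitely many vertices and no improving ray; the minimum is -815/11 at (0, 163/11).

bounded optimum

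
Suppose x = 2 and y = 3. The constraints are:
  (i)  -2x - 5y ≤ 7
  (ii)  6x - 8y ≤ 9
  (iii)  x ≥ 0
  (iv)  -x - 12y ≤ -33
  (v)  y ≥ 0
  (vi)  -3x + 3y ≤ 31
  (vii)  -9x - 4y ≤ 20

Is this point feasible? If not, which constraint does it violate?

feasible

(i): -19 ≤ 7 ✓
(ii): -12 ≤ 9 ✓
(iii): 2 ≥ 0 ✓
(iv): -38 ≤ -33 ✓
(v): 3 ≥ 0 ✓
(vi): 3 ≤ 31 ✓
(vii): -30 ≤ 20 ✓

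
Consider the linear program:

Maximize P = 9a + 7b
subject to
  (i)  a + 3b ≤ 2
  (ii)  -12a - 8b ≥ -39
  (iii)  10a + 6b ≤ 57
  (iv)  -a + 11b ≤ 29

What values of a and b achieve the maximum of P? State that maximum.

Extreme points and P = 9a + 7b:
  (101/28, -15/28) → P = 201/7
  (-65/14, 31/14) → P = -184/7
  (111/4, -147/4) → P = -15/2
The feasible region is unbounded (it extends along (-11, -1), (3, -5)), but P strictly decreases along every unbounded feasible direction, so there is no improving ray and the maximum is attained at a vertex.

The binding constraints are a + 3b = 2 and -12a - 8b = -39.
Solving simultaneously gives a = 101/28, b = -15/28.

a = 101/28, b = -15/28, maximum P = 201/7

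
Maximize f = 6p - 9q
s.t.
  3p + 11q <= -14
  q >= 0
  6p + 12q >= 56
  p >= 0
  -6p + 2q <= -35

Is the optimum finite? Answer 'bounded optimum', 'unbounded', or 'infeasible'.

infeasible

The boundaries 3p + 11q = -14 and 6p + 12q = 56 meet at (392/15, -42/5), but that point violates q ≥ 0. Every candidate vertex is excluded by some other constraint, so the feasible region is empty.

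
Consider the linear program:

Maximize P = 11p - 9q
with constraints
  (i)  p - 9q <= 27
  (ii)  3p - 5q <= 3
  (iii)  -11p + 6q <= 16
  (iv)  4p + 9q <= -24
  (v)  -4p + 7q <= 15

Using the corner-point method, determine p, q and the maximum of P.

Corner points and P = 11p - 9q:
  (-98/37, -81/37) → P = -349/37
  (-93/47, -84/47) → P = -267/47
  (-96/41, -200/123) → P = -456/41

At the optimal vertex, 3p - 5q = 3 and 4p + 9q = -24.
Solving simultaneously gives p = -93/47, q = -84/47.

p = -93/47, q = -84/47, maximum P = -267/47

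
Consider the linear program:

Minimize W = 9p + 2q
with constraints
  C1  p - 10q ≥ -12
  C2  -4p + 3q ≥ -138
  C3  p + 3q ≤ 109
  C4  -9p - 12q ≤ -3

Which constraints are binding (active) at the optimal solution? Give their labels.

Vertices and W = 9p + 2q:
  (1416/37, 186/37) → W = 13116/37
  (-19/17, 37/34) → W = -134/17
  (111/5, -82/5) → W = 167

The minimum is at (-19/17, 37/34). Substituting into each constraint, equality holds for C1 and C4; the remaining constraints have slack.

C1 and C4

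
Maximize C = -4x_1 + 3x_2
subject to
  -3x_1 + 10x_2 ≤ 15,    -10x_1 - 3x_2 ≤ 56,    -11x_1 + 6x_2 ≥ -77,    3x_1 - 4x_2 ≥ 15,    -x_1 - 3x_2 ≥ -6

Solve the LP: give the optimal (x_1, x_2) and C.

x_1 = -179/49, x_2 = -318/49, maximum C = -34/7

Feasible corners and C = -4x_1 + 3x_2:
  (-35/31, -462/31) → C = -1246/31
  (-179/49, -318/49) → C = -34/7
  (89/13, -11/39) → C = -367/13
  (69/13, 3/13) → C = -267/13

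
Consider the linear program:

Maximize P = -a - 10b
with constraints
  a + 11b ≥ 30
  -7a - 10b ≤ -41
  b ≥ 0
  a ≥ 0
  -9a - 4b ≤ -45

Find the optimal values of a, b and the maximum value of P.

a = 75/19, b = 45/19, maximum P = -525/19

Feasible corners and P = -a - 10b:
  (30, 0) → P = -30
  (75/19, 45/19) → P = -525/19
  (0, 45/4) → P = -225/2
The feasible region is unbounded (it extends along (0, 1), (1, 0)), but P strictly decreases along every unbounded feasible direction, so there is no improving ray and the maximum is attained at a vertex.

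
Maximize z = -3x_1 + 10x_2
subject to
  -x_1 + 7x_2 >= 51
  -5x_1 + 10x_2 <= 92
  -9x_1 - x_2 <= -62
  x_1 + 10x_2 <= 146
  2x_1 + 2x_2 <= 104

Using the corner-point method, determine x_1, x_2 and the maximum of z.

Extreme points and z = -3x_1 + 10x_2:
  (383/64, 521/64) → z = 4061/64
  (512/17, 197/17) → z = 434/17
  (528/95, 1138/95) → z = 9796/95
  (9, 137/10) → z = 110

x_1 = 9, x_2 = 137/10, maximum z = 110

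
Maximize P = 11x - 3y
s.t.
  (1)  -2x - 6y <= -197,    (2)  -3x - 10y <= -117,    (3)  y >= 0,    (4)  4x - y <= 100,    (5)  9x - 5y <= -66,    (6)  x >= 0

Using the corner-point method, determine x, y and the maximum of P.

x = 566/11, y = 1164/11, maximum P = 2734/11

Vertices and P = 11x - 3y:
  (589/64, 1905/64) → P = 191/16
  (0, 197/6) → P = -197/2
  (566/11, 1164/11) → P = 2734/11
The feasible region is unbounded (it extends along (0, 1), (1, 4)), but P strictly decreases along every unbounded feasible direction, so there is no improving ray and the maximum is attained at a vertex.

The binding constraints are 4x - y = 100 and 9x - 5y = -66.
Solving simultaneously gives x = 566/11, y = 1164/11.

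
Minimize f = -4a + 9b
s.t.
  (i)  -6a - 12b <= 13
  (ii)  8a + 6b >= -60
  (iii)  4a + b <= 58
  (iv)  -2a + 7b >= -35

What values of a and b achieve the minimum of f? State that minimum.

a = 147/10, b = -4/5, minimum f = -66

Corner points and f = -4a + 9b:
  (-107/10, 64/15) → f = 406/5
  (329/66, -118/33) → f = -1720/33
  (147/10, -4/5) → f = -66
The feasible region is unbounded (it extends along (-1, 4), (-3, 4)), but f strictly increases along every unbounded feasible direction, so there is no improving ray and the minimum is attained at a vertex.

The binding constraints are 4a + b = 58 and -2a + 7b = -35.
Solving simultaneously gives a = 147/10, b = -4/5.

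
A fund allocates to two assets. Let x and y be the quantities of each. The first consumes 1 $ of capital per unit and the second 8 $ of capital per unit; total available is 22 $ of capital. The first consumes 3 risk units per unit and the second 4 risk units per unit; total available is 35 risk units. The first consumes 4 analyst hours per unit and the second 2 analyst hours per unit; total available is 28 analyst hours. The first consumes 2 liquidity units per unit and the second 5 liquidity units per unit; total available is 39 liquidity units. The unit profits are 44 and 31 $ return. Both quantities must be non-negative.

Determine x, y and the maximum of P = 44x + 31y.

Corner points and P = 44x + 31y:
  (0, 0) → P = 0
  (0, 11/4) → P = 341/4
  (7, 0) → P = 308
  (6, 2) → P = 326

At the optimal vertex, x + 8y = 22 and 4x + 2y = 28.
Solving simultaneously gives x = 6, y = 2.

x = 6, y = 2, maximum P = 326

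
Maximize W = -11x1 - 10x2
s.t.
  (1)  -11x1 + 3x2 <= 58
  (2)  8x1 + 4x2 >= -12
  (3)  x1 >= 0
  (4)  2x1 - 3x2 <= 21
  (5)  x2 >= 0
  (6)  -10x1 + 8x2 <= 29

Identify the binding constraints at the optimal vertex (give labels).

(3) and (5)

Corner points and W = -11x1 - 10x2:
  (0, 0) → W = 0
  (0, 29/8) → W = -145/4
  (21/2, 0) → W = -231/2
The feasible region is unbounded (it extends along (4, 5), (3, 2)), but W strictly decreases along every unbounded feasible direction, so there is no improving ray and the maximum is attained at a vertex.

The maximum is at (0, 0). Substituting into each constraint, equality holds for (3) and (5); the remaining constraints have slack.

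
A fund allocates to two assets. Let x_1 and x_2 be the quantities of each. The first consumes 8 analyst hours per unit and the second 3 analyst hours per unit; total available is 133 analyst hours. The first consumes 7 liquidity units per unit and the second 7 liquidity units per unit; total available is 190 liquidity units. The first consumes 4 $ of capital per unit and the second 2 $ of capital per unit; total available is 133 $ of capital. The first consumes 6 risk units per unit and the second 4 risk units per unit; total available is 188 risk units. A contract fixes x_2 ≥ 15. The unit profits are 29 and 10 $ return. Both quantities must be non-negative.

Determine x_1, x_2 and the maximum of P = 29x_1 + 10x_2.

x_1 = 11, x_2 = 15, maximum P = 469

Corner points and P = 29x_1 + 10x_2:
  (0, 190/7) → P = 1900/7
  (0, 15) → P = 150
  (361/35, 589/35) → P = 2337/5
  (11, 15) → P = 469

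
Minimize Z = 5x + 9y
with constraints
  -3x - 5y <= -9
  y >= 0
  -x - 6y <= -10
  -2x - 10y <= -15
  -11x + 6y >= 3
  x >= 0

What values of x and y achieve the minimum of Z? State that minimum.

Extreme points and Z = 5x + 9y:
  (4/13, 21/13) → Z = 209/13
  (0, 9/5) → Z = 81/5
  (7/12, 113/72) → Z = 409/24
The feasible region is unbounded (it extends along (0, 1), (6, 11)), but Z strictly increases along every unbounded feasible direction, so there is no improving ray and the minimum is attained at a vertex.

The optimum lies where -3x - 5y = -9 and -x - 6y = -10.
Solving simultaneously gives x = 4/13, y = 21/13.

x = 4/13, y = 21/13, minimum Z = 209/13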